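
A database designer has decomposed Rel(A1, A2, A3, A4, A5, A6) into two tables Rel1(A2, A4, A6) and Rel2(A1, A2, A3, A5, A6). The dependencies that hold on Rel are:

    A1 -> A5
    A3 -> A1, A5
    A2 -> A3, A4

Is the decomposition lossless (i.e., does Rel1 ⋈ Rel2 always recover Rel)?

Yes

Common attributes: Rel1 ∩ Rel2 = {A2, A6}.
Closure of {A2, A6}: A2 → A3, A4 applies, adding A3, A4; A3 → A1, A5 applies, adding A1, A5. So (A2, A6)⁺ = {A1, A2, A3, A4, A5, A6}.
This closure contains every attribute of Rel1, so Rel1 ∩ Rel2 → Rel1. The join is lossless.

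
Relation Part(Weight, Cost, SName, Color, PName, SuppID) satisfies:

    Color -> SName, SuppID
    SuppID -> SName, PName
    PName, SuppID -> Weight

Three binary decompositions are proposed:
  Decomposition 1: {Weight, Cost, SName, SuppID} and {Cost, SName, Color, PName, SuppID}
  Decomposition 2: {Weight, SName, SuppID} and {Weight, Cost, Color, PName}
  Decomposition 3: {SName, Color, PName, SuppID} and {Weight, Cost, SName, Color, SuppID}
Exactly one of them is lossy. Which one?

Decomposition 2

Decomposition 1: common = {Cost, SName, SuppID}, closure = {Weight, Cost, SName, PName, SuppID} → lossless.
Decomposition 2: common = {Weight}, closure = {Weight} → lossy.
Decomposition 3: common = {SName, Color, SuppID}, closure = {Weight, SName, Color, PName, SuppID} → lossless.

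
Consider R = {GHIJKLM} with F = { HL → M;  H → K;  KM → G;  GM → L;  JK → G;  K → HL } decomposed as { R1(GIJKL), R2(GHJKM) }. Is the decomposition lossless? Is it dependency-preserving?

lossless but not dependency-preserving

Lossless test: (GJK)⁺ = {GHJKLM}, which contains all of one fragment — lossless.
Dependency preservation: the restricted closure of {GM} across the fragments never reaches {L}, so GM → L cannot be enforced without a join — not preserved.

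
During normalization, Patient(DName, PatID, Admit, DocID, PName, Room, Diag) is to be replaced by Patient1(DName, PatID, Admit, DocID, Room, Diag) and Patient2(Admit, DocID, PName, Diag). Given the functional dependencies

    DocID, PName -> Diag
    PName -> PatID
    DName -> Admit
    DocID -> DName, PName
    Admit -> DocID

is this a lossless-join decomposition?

Common attributes: Patient1 ∩ Patient2 = {Admit, DocID, Diag}.
Closure of {Admit, DocID, Diag}: DocID → DName, PName applies, adding DName, PName; PName → PatID applies, adding PatID. So (Admit, DocID, Diag)⁺ = {DName, PatID, Admit, DocID, PName, Diag}.
This closure contains every attribute of Patient2, so Patient1 ∩ Patient2 → Patient2. The join is lossless.

Yes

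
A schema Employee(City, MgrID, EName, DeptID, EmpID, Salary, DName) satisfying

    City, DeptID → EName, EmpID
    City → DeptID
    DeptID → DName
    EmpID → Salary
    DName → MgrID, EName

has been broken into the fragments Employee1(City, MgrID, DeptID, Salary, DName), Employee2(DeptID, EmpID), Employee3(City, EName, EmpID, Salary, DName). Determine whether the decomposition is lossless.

Chase test. Columns are City, MgrID, EName, DeptID, EmpID, Salary, DName; row i has aⱼ where attribute j ∈ Employeei, else bᵢⱼ.
Initial tableau (one row per fragment):
  row 1: a1 a2 b13 a4 b15 a6 a7
  row 2: b21 b22 b23 a4 a5 b26 b27
  row 3: a1 b32 a3 b34 a5 a6 a7
Rows 1 and 3 agree on City; apply City→DeptID and equate their DeptID entries.
Rows 1 and 2 agree on DeptID; apply DeptID→DName and equate their DName entries.
Rows 2 and 3 agree on EmpID; apply EmpID→Salary and equate their Salary entries.
Rows 1 and 2 agree on DName; apply DName→MgrID, EName and equate their MgrID, EName entries.
Rows 1 and 3 agree on DName; apply DName→MgrID, EName and equate their MgrID, EName entries.
Rows 1 and 3 agree on City, DeptID; apply City, DeptID→EName, EmpID and equate their EName, EmpID entries.
Row 1 is now all distinguished symbols — the join is lossless.

Yes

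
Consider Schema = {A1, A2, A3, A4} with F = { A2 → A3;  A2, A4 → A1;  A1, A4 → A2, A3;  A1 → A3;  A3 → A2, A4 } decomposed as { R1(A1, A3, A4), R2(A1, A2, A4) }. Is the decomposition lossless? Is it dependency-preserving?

Lossless test: (A1, A4)⁺ = {A1, A2, A3, A4}, which contains all of one fragment — lossless.
Dependency preservation: A2 → A3; A1, A4 → A2, A3; A3 → A2, A4 are not contained in any single fragment, but the restricted closure of each left-hand side across the fragments still reaches the right-hand side; the remaining FDs each lie inside some fragment. All dependencies are preserved.

lossless and dependency-preserving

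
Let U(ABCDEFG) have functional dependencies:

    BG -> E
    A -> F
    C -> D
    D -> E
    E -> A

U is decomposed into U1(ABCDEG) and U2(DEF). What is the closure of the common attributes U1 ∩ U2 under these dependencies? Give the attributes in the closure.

U1 ∩ U2 = {DE}.
E → A applies, adding A
A → F applies, adding F
Closure: {ADEF}.

ADEF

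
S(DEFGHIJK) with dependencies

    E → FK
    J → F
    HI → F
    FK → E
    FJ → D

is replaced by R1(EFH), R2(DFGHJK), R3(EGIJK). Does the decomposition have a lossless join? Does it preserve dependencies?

lossy and not dependency-preserving

Lossless test (chase): Rows 1 and 3 agree on E; apply E→FK and equate their FK entries. Rows 1 and 2 agree on FK; apply FK→E and equate their E entries. Rows 2 and 3 agree on FJ; apply FJ→D and equate their D entries. No row becomes fully distinguished — the join is lossy.
Dependency preservation: the restricted closure of {HI} across the fragments never reaches {F}, so HI → F cannot be enforced without a join — not preserved.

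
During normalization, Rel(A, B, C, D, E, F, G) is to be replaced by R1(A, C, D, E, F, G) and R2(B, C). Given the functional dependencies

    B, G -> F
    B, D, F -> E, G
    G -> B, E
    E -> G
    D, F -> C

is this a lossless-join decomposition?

No

Common attributes: R1 ∩ R2 = {C}.
No dependency enlarges {C}, so (C)⁺ = {C}.
The closure contains neither all of R1 = {A, C, D, E, F, G} nor all of R2 = {B, C}, so the common attributes are not a superkey of either fragment. The join is lossy.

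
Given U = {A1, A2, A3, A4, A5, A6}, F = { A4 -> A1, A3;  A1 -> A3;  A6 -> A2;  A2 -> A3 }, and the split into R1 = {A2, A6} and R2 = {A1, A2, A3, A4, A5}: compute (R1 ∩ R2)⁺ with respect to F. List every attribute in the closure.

A2, A3

R1 ∩ R2 = {A2}.
A2 → A3 applies, adding A3
Closure: {A2, A3}.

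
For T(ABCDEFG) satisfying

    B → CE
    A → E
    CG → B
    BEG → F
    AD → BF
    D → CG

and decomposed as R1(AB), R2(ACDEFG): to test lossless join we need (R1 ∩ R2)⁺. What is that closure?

R1 ∩ R2 = {A}.
A → E applies, adding E
Closure: {AE}.

AE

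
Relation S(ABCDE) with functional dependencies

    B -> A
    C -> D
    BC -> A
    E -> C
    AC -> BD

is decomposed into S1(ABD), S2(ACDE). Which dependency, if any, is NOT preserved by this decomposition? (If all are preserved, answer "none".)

AC -> BD

Check AC → BD: no single fragment contains all of {ABCD}, and the restricted closure of {AC} across the fragments never reaches {BD}.
B → A is preserved.
C → D is preserved.
BC → A is preserved.
E → C is preserved.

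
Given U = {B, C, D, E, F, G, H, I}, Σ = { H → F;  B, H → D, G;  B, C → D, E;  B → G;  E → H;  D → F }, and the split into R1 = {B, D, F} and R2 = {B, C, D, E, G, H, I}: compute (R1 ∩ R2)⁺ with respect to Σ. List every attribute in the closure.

R1 ∩ R2 = {B, D}.
B → G applies, adding G
D → F applies, adding F
Closure: {B, D, F, G}.

B, D, F, G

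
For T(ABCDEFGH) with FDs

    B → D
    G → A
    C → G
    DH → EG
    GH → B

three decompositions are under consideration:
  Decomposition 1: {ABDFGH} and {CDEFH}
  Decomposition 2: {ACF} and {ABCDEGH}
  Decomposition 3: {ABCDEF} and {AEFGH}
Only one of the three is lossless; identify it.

Decomposition 1

Decomposition 1: common = {DFH}, closure = {ABDEFGH} → lossless.
Decomposition 2: common = {AC}, closure = {ACG} → lossy.
Decomposition 3: common = {AEF}, closure = {AEF} → lossy.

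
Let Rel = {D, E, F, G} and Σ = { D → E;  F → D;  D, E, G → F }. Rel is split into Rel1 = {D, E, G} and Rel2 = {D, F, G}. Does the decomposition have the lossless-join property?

Yes

Common attributes: Rel1 ∩ Rel2 = {D, G}.
Closure of {D, G}: D → E applies, adding E; D, E, G → F applies, adding F. So (D, G)⁺ = {D, E, F, G}.
This closure contains every attribute of Rel1, so Rel1 ∩ Rel2 → Rel1. The join is lossless.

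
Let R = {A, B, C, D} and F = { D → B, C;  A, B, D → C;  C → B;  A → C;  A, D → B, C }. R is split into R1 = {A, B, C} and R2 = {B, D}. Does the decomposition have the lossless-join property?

No

Common attributes: R1 ∩ R2 = {B}.
No dependency enlarges {B}, so (B)⁺ = {B}.
The closure contains neither all of R1 = {A, B, C} nor all of R2 = {B, D}, so the common attributes are not a superkey of either fragment. The join is lossy.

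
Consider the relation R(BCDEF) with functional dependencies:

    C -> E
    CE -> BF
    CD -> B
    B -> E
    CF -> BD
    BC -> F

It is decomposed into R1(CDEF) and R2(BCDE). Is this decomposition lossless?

Common attributes: R1 ∩ R2 = {CDE}.
Closure of {CDE}: CE → BF applies, adding BF. So (CDE)⁺ = {BCDEF}.
This closure contains every attribute of R1, so R1 ∩ R2 → R1. The join is lossless.

Yes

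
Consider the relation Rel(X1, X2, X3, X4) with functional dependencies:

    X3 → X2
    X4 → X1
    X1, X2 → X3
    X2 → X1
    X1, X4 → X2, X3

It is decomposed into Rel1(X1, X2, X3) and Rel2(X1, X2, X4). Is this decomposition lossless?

Yes

Common attributes: Rel1 ∩ Rel2 = {X1, X2}.
Closure of {X1, X2}: X1, X2 → X3 applies, adding X3. So (X1, X2)⁺ = {X1, X2, X3}.
This closure contains every attribute of Rel1, so Rel1 ∩ Rel2 → Rel1. The join is lossless.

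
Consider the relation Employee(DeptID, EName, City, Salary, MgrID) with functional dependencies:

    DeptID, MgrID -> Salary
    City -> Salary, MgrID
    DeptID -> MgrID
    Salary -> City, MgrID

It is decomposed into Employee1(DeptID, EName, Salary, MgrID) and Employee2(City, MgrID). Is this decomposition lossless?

No

Common attributes: Employee1 ∩ Employee2 = {MgrID}.
No dependency enlarges {MgrID}, so (MgrID)⁺ = {MgrID}.
The closure contains neither all of Employee1 = {DeptID, EName, Salary, MgrID} nor all of Employee2 = {City, MgrID}, so the common attributes are not a superkey of either fragment. The join is lossy.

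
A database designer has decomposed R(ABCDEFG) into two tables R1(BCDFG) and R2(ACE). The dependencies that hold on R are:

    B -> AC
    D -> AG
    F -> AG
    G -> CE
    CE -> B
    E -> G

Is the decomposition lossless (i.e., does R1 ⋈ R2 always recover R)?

Common attributes: R1 ∩ R2 = {C}.
No dependency enlarges {C}, so (C)⁺ = {C}.
The closure contains neither all of R1 = {BCDFG} nor all of R2 = {ACE}, so the common attributes are not a superkey of either fragment. The join is lossy.

No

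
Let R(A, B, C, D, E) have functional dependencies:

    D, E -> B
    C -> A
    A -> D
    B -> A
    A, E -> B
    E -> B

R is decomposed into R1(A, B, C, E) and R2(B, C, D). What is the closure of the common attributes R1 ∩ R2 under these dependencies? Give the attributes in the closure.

A, B, C, D

R1 ∩ R2 = {B, C}.
C → A applies, adding A
A → D applies, adding D
Closure: {A, B, C, D}.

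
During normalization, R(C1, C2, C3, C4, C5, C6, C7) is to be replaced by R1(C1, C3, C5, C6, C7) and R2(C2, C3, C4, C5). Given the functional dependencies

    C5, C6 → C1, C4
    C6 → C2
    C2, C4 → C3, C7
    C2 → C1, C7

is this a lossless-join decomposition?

No

Common attributes: R1 ∩ R2 = {C3, C5}.
No dependency enlarges {C3, C5}, so (C3, C5)⁺ = {C3, C5}.
The closure contains neither all of R1 = {C1, C3, C5, C6, C7} nor all of R2 = {C2, C3, C4, C5}, so the common attributes are not a superkey of either fragment. The join is lossy.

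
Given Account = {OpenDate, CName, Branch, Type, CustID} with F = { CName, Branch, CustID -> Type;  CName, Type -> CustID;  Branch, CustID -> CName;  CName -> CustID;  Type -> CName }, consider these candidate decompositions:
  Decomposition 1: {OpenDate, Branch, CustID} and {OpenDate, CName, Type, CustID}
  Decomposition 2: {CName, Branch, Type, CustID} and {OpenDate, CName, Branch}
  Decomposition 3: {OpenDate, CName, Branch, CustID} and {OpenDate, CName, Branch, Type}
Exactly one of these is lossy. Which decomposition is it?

Decomposition 1

Decomposition 1: common = {OpenDate, CustID}, closure = {OpenDate, CustID} → lossy.
Decomposition 2: common = {CName, Branch}, closure = {CName, Branch, Type, CustID} → lossless.
Decomposition 3: common = {OpenDate, CName, Branch}, closure = {OpenDate, CName, Branch, Type, CustID} → lossless.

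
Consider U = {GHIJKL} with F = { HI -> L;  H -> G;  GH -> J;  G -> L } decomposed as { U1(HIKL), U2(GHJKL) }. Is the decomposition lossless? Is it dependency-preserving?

lossless and dependency-preserving

Lossless test: (HKL)⁺ = {GHJKL}, which contains all of one fragment — lossless.
Dependency preservation: every FD's attributes lie within a single fragment, so each can be enforced locally — preserved.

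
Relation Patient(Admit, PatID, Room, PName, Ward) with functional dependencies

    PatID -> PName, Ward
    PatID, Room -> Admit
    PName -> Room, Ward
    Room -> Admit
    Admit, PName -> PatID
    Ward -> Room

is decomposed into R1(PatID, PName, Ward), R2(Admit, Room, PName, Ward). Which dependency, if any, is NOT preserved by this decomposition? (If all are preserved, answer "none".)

PatID → PName, Ward lies within R1.
PatID, Room → Admit: restricted closure across fragments reaches Admit.
PName → Room, Ward lies within R2.
Room → Admit lies within R2.
Admit, PName → PatID: restricted closure across fragments reaches PatID.
Ward → Room lies within R2.
Every dependency is enforceable on the fragments, so the decomposition is dependency-preserving.

none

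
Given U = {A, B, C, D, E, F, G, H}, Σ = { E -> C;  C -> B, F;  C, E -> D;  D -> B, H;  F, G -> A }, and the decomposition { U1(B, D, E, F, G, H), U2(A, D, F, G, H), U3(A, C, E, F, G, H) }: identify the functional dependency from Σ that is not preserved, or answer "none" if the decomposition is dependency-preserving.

C -> B, F

Check C → B, F: no single fragment contains all of {B, C, F}, and the restricted closure of {C} across the fragments never reaches {B, F}.
E → C is preserved.
C, E → D is preserved.
D → B, H is preserved.
F, G → A is preserved.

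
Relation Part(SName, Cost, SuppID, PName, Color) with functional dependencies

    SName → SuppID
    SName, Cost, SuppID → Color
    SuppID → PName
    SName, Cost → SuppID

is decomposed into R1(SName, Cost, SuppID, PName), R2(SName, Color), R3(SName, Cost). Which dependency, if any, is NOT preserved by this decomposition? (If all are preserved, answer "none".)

SName, Cost, SuppID → Color

Check SName, Cost, SuppID → Color: no single fragment contains all of {SName, Cost, SuppID, Color}, and the restricted closure of {SName, Cost, SuppID} across the fragments never reaches {Color}.
SName → SuppID is preserved.
SuppID → PName is preserved.
SName, Cost → SuppID is preserved.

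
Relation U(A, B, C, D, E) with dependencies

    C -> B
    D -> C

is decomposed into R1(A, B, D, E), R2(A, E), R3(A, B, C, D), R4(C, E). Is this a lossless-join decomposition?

Yes

Chase test. Columns are A, B, C, D, E; row i has aⱼ where attribute j ∈ Ri, else bᵢⱼ.
Initial tableau (one row per fragment):
  row 1: a1 a2 b13 a4 a5
  row 2: a1 b22 b23 b24 a5
  row 3: a1 a2 a3 a4 b35
  row 4: b41 b42 a3 b44 a5
Rows 3 and 4 agree on C; apply C→B and equate their B entries.
Rows 1 and 3 agree on D; apply D→C and equate their C entries.
Row 1 is now all distinguished symbols — the join is lossless.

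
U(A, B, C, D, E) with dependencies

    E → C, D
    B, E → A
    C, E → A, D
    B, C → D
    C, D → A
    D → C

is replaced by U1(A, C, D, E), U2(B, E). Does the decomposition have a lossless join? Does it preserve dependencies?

lossless but not dependency-preserving

Lossless test: (E)⁺ = {A, C, D, E}, which contains all of one fragment — lossless.
Dependency preservation: the restricted closure of {B, C} across the fragments never reaches {D}, so B, C → D cannot be enforced without a join — not preserved.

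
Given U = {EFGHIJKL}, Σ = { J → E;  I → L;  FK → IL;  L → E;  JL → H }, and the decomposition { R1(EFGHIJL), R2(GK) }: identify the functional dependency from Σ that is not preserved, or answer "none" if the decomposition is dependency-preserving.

Check FK → IL: no single fragment contains all of {FIKL}, and the restricted closure of {FK} across the fragments never reaches {IL}.
J → E is preserved.
I → L is preserved.
L → E is preserved.
JL → H is preserved.

FK → IL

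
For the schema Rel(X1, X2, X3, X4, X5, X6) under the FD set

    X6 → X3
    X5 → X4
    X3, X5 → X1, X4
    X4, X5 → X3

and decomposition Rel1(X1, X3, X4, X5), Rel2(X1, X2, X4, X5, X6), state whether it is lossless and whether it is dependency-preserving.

Lossless test: (X1, X4, X5)⁺ = {X1, X3, X4, X5}, which contains all of one fragment — lossless.
Dependency preservation: the restricted closure of {X6} across the fragments never reaches {X3}, so X6 → X3 cannot be enforced without a join — not preserved.

lossless but not dependency-preserving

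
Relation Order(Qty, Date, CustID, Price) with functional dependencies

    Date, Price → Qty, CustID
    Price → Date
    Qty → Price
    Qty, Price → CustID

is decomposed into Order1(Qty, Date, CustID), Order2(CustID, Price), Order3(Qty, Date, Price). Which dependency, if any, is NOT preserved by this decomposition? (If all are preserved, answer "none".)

Date, Price → Qty, CustID: restricted closure across fragments reaches Qty, CustID.
Price → Date lies within Order3.
Qty → Price lies within Order3.
Qty, Price → CustID: restricted closure across fragments reaches CustID.
Every dependency is enforceable on the fragments, so the decomposition is dependency-preserving.

none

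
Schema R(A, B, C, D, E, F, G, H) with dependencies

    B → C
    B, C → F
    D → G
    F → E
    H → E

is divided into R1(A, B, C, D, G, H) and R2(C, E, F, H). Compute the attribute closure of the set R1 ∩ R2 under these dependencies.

C, E, H

R1 ∩ R2 = {C, H}.
H → E applies, adding E
Closure: {C, E, H}.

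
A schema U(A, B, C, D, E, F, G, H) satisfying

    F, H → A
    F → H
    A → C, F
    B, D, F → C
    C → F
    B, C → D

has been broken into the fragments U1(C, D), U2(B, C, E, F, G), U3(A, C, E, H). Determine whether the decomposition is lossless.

Chase test. Columns are A, B, C, D, E, F, G, H; row i has aⱼ where attribute j ∈ Ui, else bᵢⱼ.
Initial tableau (one row per fragment):
  row 1: b11 b12 a3 a4 b15 b16 b17 b18
  row 2: b21 a2 a3 b24 a5 a6 a7 b28
  row 3: a1 b32 a3 b34 a5 b36 b37 a8
Rows 1 and 2 agree on C; apply C→F and equate their F entries.
Rows 1 and 3 agree on C; apply C→F and equate their F entries.
Rows 1 and 2 agree on F; apply F→H and equate their H entries.
Rows 1 and 3 agree on F; apply F→H and equate their H entries.
Rows 1 and 2 agree on F, H; apply F, H→A and equate their A entries.
Rows 1 and 3 agree on F, H; apply F, H→A and equate their A entries.
No row becomes fully distinguished — the join is lossy.

No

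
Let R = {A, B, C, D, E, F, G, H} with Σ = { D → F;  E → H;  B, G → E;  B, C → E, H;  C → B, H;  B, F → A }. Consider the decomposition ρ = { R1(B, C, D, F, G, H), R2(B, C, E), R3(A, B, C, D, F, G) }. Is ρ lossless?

Yes

Chase test. Columns are A, B, C, D, E, F, G, H; row i has aⱼ where attribute j ∈ Ri, else bᵢⱼ.
Initial tableau (one row per fragment):
  row 1: b11 a2 a3 a4 b15 a6 a7 a8
  row 2: b21 a2 a3 b24 a5 b26 b27 b28
  row 3: a1 a2 a3 a4 b35 a6 a7 b38
Rows 1 and 3 agree on B, G; apply B, G→E and equate their E entries.
Rows 1 and 2 agree on B, C; apply B, C→E, H and equate their E, H entries.
Rows 1 and 3 agree on B, C; apply B, C→E, H and equate their E, H entries.
Rows 1 and 3 agree on B, F; apply B, F→A and equate their A entries.
Row 1 is now all distinguished symbols — the join is lossless.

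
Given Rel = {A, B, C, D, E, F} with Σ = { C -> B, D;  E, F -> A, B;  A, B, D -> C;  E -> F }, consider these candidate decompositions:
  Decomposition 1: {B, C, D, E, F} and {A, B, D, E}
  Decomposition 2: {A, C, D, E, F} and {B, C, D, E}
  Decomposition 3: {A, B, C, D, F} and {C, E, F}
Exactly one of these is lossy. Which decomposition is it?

Decomposition 1: common = {B, D, E}, closure = {A, B, C, D, E, F} → lossless.
Decomposition 2: common = {C, D, E}, closure = {A, B, C, D, E, F} → lossless.
Decomposition 3: common = {C, F}, closure = {B, C, D, F} → lossy.

Decomposition 3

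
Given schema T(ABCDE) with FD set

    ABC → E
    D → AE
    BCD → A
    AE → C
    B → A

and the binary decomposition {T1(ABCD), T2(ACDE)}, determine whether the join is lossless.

Common attributes: T1 ∩ T2 = {ACD}.
Closure of {ACD}: D → AE applies, adding E. So (ACD)⁺ = {ACDE}.
This closure contains every attribute of T2, so T1 ∩ T2 → T2. The join is lossless.

Yes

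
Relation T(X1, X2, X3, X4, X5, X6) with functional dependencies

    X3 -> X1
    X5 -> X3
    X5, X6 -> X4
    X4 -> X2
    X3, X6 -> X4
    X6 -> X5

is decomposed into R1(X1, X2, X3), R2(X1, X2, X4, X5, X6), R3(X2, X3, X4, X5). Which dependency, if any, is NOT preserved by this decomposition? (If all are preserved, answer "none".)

none

X3 → X1 lies within R1.
X5 → X3 lies within R3.
X5, X6 → X4 lies within R2.
X4 → X2 lies within R2.
X3, X6 → X4: restricted closure across fragments reaches X4.
X6 → X5 lies within R2.
Every dependency is enforceable on the fragments, so the decomposition is dependency-preserving.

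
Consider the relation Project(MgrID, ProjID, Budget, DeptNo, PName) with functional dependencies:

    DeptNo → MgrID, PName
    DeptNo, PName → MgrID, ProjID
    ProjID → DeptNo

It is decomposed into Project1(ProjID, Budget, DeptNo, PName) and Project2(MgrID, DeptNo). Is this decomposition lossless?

Common attributes: Project1 ∩ Project2 = {DeptNo}.
Closure of {DeptNo}: DeptNo → MgrID, PName applies, adding MgrID, PName; DeptNo, PName → MgrID, ProjID applies, adding ProjID. So (DeptNo)⁺ = {MgrID, ProjID, DeptNo, PName}.
This closure contains every attribute of Project2, so Project1 ∩ Project2 → Project2. The join is lossless.

Yes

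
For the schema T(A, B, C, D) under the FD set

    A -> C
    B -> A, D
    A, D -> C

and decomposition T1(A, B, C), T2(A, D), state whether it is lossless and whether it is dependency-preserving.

lossy and not dependency-preserving

Lossless test: (A)⁺ = {A, C}, which is a superkey of neither fragment — lossy.
Dependency preservation: the restricted closure of {B} across the fragments never reaches {A, D}, so B → A, D cannot be enforced without a join — not preserved.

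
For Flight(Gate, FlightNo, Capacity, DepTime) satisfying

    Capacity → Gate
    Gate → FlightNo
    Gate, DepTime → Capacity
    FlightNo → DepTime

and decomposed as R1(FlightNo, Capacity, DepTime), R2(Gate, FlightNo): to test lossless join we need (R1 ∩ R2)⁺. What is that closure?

FlightNo, DepTime

R1 ∩ R2 = {FlightNo}.
FlightNo → DepTime applies, adding DepTime
Closure: {FlightNo, DepTime}.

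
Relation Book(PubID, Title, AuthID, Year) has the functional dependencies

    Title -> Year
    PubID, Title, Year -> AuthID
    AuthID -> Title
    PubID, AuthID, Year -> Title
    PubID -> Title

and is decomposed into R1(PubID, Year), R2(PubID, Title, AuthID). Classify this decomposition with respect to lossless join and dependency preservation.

lossless but not dependency-preserving

Lossless test: (PubID)⁺ = {PubID, Title, AuthID, Year}, which contains all of one fragment — lossless.
Dependency preservation: the restricted closure of {Title} across the fragments never reaches {Year}, so Title → Year cannot be enforced without a join — not preserved.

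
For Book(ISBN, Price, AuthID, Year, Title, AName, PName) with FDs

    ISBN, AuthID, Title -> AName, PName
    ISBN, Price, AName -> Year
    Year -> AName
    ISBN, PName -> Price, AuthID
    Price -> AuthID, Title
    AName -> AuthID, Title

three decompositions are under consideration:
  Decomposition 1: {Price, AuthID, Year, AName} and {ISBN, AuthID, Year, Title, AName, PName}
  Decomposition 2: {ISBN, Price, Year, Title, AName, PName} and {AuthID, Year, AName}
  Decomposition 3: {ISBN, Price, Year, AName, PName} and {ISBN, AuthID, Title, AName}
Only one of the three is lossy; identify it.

Decomposition 1: common = {AuthID, Year, AName}, closure = {AuthID, Year, Title, AName} → lossy.
Decomposition 2: common = {Year, AName}, closure = {AuthID, Year, Title, AName} → lossless.
Decomposition 3: common = {ISBN, AName}, closure = {ISBN, Price, AuthID, Year, Title, AName, PName} → lossless.

Decomposition 1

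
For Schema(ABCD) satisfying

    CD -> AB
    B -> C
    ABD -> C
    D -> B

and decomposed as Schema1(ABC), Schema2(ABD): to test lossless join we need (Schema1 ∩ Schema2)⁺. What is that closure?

ABC

Schema1 ∩ Schema2 = {AB}.
B → C applies, adding C
Closure: {ABC}.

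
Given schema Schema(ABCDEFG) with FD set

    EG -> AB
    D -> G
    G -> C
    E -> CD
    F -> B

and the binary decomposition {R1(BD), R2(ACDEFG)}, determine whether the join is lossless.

Common attributes: R1 ∩ R2 = {D}.
Closure of {D}: D → G applies, adding G; G → C applies, adding C. So (D)⁺ = {CDG}.
The closure contains neither all of R1 = {BD} nor all of R2 = {ACDEFG}, so the common attributes are not a superkey of either fragment. The join is lossy.

No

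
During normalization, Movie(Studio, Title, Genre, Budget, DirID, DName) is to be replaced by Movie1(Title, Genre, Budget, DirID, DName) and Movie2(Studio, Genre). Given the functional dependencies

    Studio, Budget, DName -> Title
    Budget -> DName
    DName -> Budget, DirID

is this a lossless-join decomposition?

No

Common attributes: Movie1 ∩ Movie2 = {Genre}.
No dependency enlarges {Genre}, so (Genre)⁺ = {Genre}.
The closure contains neither all of Movie1 = {Title, Genre, Budget, DirID, DName} nor all of Movie2 = {Studio, Genre}, so the common attributes are not a superkey of either fragment. The join is lossy.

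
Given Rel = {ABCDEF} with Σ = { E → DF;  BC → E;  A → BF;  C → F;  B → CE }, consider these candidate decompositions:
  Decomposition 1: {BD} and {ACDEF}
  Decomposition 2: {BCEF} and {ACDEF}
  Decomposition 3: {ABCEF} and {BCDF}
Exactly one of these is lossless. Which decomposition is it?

Decomposition 1: common = {D}, closure = {D} → lossy.
Decomposition 2: common = {CEF}, closure = {CDEF} → lossy.
Decomposition 3: common = {BCF}, closure = {BCDEF} → lossless.

Decomposition 3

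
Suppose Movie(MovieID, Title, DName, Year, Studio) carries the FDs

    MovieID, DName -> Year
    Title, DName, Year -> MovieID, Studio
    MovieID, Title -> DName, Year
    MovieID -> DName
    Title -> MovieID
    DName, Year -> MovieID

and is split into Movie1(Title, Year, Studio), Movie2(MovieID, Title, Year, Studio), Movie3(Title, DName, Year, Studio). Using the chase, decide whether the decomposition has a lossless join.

Chase test. Columns are MovieID, Title, DName, Year, Studio; row i has aⱼ where attribute j ∈ Moviei, else bᵢⱼ.
Initial tableau (one row per fragment):
  row 1: b11 a2 b13 a4 a5
  row 2: a1 a2 b23 a4 a5
  row 3: b31 a2 a3 a4 a5
Rows 1 and 2 agree on Title; apply Title→MovieID and equate their MovieID entries.
Rows 1 and 3 agree on Title; apply Title→MovieID and equate their MovieID entries.
Rows 1 and 2 agree on MovieID, Title; apply MovieID, Title→DName, Year and equate their DName, Year entries.
Rows 1 and 3 agree on MovieID, Title; apply MovieID, Title→DName, Year and equate their DName, Year entries.
Row 1 is now all distinguished symbols — the join is lossless.

Yes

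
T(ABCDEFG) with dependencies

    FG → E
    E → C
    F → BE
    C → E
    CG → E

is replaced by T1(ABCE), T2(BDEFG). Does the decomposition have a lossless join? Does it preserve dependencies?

Lossless test: (BE)⁺ = {BCE}, which is a superkey of neither fragment — lossy.
Dependency preservation: CG → E is not contained in any single fragment, but the restricted closure of its left-hand side across the fragments still reaches the right-hand side; the remaining FDs each lie inside some fragment. All dependencies are preserved.

lossy but dependency-preserving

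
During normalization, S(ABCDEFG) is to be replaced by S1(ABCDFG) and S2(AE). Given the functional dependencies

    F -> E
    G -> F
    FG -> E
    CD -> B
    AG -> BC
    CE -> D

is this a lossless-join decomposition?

No

Common attributes: S1 ∩ S2 = {A}.
No dependency enlarges {A}, so (A)⁺ = {A}.
The closure contains neither all of S1 = {ABCDFG} nor all of S2 = {AE}, so the common attributes are not a superkey of either fragment. The join is lossy.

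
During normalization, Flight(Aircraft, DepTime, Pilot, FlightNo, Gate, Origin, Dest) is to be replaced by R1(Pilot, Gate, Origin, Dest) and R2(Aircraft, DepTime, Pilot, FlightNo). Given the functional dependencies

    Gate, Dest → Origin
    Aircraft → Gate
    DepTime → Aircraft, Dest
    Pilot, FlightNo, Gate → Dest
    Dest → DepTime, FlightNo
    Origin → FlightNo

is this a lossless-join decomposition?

No

Common attributes: R1 ∩ R2 = {Pilot}.
No dependency enlarges {Pilot}, so (Pilot)⁺ = {Pilot}.
The closure contains neither all of R1 = {Pilot, Gate, Origin, Dest} nor all of R2 = {Aircraft, DepTime, Pilot, FlightNo}, so the common attributes are not a superkey of either fragment. The join is lossy.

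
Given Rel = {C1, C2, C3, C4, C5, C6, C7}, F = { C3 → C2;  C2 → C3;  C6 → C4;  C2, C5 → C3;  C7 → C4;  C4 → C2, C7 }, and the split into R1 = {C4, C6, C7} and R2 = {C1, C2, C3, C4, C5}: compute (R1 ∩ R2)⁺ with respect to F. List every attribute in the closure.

R1 ∩ R2 = {C4}.
C4 → C2, C7 applies, adding C2, C7
C2 → C3 applies, adding C3
Closure: {C2, C3, C4, C7}.

C2, C3, C4, C7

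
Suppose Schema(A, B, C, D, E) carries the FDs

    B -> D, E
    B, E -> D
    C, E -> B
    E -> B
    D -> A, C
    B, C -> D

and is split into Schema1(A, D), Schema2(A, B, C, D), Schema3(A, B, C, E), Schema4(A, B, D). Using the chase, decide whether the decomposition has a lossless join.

Chase test. Columns are A, B, C, D, E; row i has aⱼ where attribute j ∈ Schemai, else bᵢⱼ.
Initial tableau (one row per fragment):
  row 1: a1 b12 b13 a4 b15
  row 2: a1 a2 a3 a4 b25
  row 3: a1 a2 a3 b34 a5
  row 4: a1 a2 b43 a4 b45
Rows 2 and 3 agree on B; apply B→D, E and equate their D, E entries.
Rows 2 and 4 agree on B; apply B→D, E and equate their D, E entries.
Rows 1 and 2 agree on D; apply D→A, C and equate their A, C entries.
Rows 1 and 4 agree on D; apply D→A, C and equate their A, C entries.
Row 2 is now all distinguished symbols — the join is lossless.

Yes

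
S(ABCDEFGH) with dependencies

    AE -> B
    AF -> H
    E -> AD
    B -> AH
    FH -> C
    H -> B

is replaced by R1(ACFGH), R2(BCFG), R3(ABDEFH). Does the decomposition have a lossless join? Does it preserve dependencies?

Lossless test (chase): Rows 2 and 3 agree on B; apply B→AH and equate their AH entries. Rows 1 and 3 agree on FH; apply FH→C and equate their C entries. Rows 1 and 2 agree on H; apply H→B and equate their B entries. No row becomes fully distinguished — the join is lossy.
Dependency preservation: every FD's attributes lie within a single fragment, so each can be enforced locally — preserved.

lossy but dependency-preserving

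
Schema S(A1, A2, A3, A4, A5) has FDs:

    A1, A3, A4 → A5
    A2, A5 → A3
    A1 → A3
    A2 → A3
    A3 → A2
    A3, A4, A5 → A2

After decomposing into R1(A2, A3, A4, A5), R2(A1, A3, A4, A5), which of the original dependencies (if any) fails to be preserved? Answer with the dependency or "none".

A1, A3, A4 → A5 lies within R2.
A2, A5 → A3 lies within R1.
A1 → A3 lies within R2.
A2 → A3 lies within R1.
A3 → A2 lies within R1.
A3, A4, A5 → A2 lies within R1.
Every dependency is enforceable on the fragments, so the decomposition is dependency-preserving.

none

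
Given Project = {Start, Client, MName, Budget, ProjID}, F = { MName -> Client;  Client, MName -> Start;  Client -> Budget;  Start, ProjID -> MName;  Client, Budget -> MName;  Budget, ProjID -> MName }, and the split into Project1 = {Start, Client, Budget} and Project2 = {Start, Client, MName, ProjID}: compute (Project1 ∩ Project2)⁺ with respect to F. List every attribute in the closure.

Project1 ∩ Project2 = {Start, Client}.
Client → Budget applies, adding Budget
Client, Budget → MName applies, adding MName
Closure: {Start, Client, MName, Budget}.

Start, Client, MName, Budget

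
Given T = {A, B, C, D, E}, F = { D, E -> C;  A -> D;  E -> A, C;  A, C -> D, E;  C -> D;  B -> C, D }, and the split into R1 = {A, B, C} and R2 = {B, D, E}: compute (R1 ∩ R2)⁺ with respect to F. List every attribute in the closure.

R1 ∩ R2 = {B}.
B → C, D applies, adding C, D
Closure: {B, C, D}.

B, C, D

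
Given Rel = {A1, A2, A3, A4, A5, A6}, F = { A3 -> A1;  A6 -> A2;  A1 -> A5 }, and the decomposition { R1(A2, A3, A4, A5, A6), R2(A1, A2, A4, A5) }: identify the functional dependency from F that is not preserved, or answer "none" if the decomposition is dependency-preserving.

A3 -> A1

Check A3 → A1: no single fragment contains all of {A1, A3}, and the restricted closure of {A3} across the fragments never reaches {A1}.
A6 → A2 is preserved.
A1 → A5 is preserved.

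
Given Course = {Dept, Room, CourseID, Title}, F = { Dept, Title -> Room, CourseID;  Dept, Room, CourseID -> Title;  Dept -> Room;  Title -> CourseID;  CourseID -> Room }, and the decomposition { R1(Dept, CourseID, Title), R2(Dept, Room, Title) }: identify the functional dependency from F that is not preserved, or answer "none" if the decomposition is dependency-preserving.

CourseID -> Room

Check CourseID → Room: no single fragment contains all of {Room, CourseID}, and the restricted closure of {CourseID} across the fragments never reaches {Room}.
Dept, Title → Room, CourseID is preserved.
Dept, Room, CourseID → Title is preserved.
Dept → Room is preserved.
Title → CourseID is preserved.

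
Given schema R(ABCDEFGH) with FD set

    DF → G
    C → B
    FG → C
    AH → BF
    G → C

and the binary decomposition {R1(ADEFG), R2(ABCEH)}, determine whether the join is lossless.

Common attributes: R1 ∩ R2 = {AE}.
No dependency enlarges {AE}, so (AE)⁺ = {AE}.
The closure contains neither all of R1 = {ADEFG} nor all of R2 = {ABCEH}, so the common attributes are not a superkey of either fragment. The join is lossy.

No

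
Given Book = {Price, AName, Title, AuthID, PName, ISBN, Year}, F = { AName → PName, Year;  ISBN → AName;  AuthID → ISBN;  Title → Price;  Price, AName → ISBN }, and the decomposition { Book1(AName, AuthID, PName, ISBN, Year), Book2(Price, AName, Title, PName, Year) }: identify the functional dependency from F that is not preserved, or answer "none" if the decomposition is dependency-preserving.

Price, AName → ISBN

Check Price, AName → ISBN: no single fragment contains all of {Price, AName, ISBN}, and the restricted closure of {Price, AName} across the fragments never reaches {ISBN}.
AName → PName, Year is preserved.
ISBN → AName is preserved.
AuthID → ISBN is preserved.
Title → Price is preserved.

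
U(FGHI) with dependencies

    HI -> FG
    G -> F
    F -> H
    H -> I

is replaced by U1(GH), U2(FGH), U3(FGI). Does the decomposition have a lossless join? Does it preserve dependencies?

Lossless test (chase): Rows 1 and 2 agree on G; apply G→F and equate their F entries. Rows 1 and 3 agree on F; apply F→H and equate their H entries. Rows 1 and 2 agree on H; apply H→I and equate their I entries. Rows 1 and 3 agree on H; apply H→I and equate their I entries. Row 1 is now all distinguished symbols — the join is lossless.
Dependency preservation: HI → FG; H → I are not contained in any single fragment, but the restricted closure of each left-hand side across the fragments still reaches the right-hand side; the remaining FDs each lie inside some fragment. All dependencies are preserved.

lossless and dependency-preserving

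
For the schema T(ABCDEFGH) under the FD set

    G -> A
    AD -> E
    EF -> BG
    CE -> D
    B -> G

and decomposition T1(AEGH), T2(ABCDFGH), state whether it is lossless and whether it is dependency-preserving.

lossy and not dependency-preserving

Lossless test: (AGH)⁺ = {AGH}, which is a superkey of neither fragment — lossy.
Dependency preservation: the restricted closure of {AD} across the fragments never reaches {E}, so AD → E cannot be enforced without a join — not preserved.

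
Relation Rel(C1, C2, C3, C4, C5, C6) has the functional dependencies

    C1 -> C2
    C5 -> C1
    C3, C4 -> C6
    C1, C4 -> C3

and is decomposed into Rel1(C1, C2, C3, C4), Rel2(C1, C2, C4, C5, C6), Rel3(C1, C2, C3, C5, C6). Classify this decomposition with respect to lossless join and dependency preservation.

Lossless test (chase): Rows 1 and 2 agree on C1, C4; apply C1, C4→C3 and equate their C3 entries. Rows 1 and 2 agree on C3, C4; apply C3, C4→C6 and equate their C6 entries. Row 2 is now all distinguished symbols — the join is lossless.
Dependency preservation: the restricted closure of {C3, C4} across the fragments never reaches {C6}, so C3, C4 → C6 cannot be enforced without a join — not preserved.

lossless but not dependency-preserving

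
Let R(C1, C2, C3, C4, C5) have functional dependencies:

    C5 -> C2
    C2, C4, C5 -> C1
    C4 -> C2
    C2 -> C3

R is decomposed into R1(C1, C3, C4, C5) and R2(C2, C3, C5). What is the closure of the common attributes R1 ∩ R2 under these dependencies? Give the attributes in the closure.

R1 ∩ R2 = {C3, C5}.
C5 → C2 applies, adding C2
Closure: {C2, C3, C5}.

C2, C3, C5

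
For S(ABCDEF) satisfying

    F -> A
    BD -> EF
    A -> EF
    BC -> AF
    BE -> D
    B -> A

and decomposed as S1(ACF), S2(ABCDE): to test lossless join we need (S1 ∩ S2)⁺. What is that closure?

ACEF

S1 ∩ S2 = {AC}.
A → EF applies, adding EF
Closure: {ACEF}.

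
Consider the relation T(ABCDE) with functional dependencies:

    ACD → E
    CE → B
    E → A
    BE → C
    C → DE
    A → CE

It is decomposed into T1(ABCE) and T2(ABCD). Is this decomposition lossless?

Yes

Common attributes: T1 ∩ T2 = {ABC}.
Closure of {ABC}: C → DE applies, adding DE. So (ABC)⁺ = {ABCDE}.
This closure contains every attribute of T1, so T1 ∩ T2 → T1. The join is lossless.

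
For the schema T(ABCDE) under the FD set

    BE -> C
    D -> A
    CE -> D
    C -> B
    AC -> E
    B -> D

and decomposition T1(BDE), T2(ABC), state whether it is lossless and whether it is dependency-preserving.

Lossless test: (B)⁺ = {ABD}, which is a superkey of neither fragment — lossy.
Dependency preservation: the restricted closure of {BE} across the fragments never reaches {C}, so BE → C cannot be enforced without a join — not preserved.

lossy and not dependency-preserving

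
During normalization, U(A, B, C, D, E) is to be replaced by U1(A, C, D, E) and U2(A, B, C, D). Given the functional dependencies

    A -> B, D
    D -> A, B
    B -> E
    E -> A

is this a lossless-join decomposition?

Common attributes: U1 ∩ U2 = {A, C, D}.
Closure of {A, C, D}: A → B, D applies, adding B; B → E applies, adding E. So (A, C, D)⁺ = {A, B, C, D, E}.
This closure contains every attribute of U1, so U1 ∩ U2 → U1. The join is lossless.

Yes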